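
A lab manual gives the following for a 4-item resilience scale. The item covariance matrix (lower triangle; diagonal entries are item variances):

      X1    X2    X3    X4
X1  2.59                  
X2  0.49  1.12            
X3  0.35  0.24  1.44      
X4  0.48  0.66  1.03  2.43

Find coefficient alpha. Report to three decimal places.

Σσ²ᵢ = 2.59 + 1.12 + 1.44 + 2.43 = 7.58
Sum of off-diagonal covariances = 3.25
σ²_total = 7.58 + 2 × 3.25 = 14.08
α = (k/(k−1))·(1 − Σσ²ᵢ/σ²_total) = (4/3)·(1 − 7.58/14.08) = 0.616

coefficient alpha = 0.616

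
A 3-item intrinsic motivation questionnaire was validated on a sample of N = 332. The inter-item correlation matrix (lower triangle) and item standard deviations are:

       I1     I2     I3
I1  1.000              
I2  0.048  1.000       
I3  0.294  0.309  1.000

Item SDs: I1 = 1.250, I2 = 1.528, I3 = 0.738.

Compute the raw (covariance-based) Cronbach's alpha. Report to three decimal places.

α = 0.364

Σσ²ᵢ = 1.250² + 1.528² + 0.738² = 4.4419
Covariances σ_ij = r_ij · s_i · s_j:
  σ(I1,I2) = 0.048 × 1.250 × 1.528 = 0.0917
  σ(I1,I3) = 0.294 × 1.250 × 0.738 = 0.2712
  σ(I2,I3) = 0.309 × 1.528 × 0.738 = 0.3484
σ²_T = Σσ²ᵢ + 2·Σσ_ij = 4.4419 + 2 × 0.7113 = 5.8645
α = (3/2)·(1 − 4.4419/5.8645) = 0.364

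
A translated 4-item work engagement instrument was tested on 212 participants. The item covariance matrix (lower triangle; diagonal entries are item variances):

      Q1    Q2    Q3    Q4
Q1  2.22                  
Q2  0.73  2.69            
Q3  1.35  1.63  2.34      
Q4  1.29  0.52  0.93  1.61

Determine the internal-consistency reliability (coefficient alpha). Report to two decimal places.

coefficient alpha = 0.79

Σσᵢ² = 2.22 + 2.69 + 2.34 + 1.61 = 8.86
Σ_{i<j} σ_ij = 6.45
Var(T) = 8.86 + 2 × 6.45 = 21.76
α = (k/(k−1))·(1 − Σσᵢ²/Var(T)) = (4/3)·(1 − 8.86/21.76) = 0.79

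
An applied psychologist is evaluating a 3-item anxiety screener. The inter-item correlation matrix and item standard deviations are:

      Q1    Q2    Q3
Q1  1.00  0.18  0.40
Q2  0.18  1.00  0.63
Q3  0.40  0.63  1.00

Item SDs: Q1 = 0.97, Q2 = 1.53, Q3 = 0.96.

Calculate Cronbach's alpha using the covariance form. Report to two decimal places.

α = 0.64

Σσ²ᵢ = 0.97² + 1.53² + 0.96² = 4.2034
Covariances σ_ij = r_ij · s_i · s_j:
  σ(Q1,Q2) = 0.18 × 0.97 × 1.53 = 0.2671
  σ(Q1,Q3) = 0.40 × 0.97 × 0.96 = 0.3725
  σ(Q2,Q3) = 0.63 × 1.53 × 0.96 = 0.9253
σ²_T = Σσ²ᵢ + 2·Σσ_ij = 4.2034 + 2 × 1.5649 = 7.3332
α = (3/2)·(1 − 4.2034/7.3332) = 0.64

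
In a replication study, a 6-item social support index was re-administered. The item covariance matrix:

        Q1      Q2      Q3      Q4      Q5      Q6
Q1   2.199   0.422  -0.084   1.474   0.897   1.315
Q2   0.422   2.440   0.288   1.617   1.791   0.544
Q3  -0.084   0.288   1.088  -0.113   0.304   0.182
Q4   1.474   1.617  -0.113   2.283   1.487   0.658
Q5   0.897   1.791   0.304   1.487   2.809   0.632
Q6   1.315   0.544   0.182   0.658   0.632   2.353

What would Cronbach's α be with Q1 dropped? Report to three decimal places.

α = 0.717

Remaining items: Q2, Q3, Q4, Q5, Q6 (k = 5).
ΣVar(i) = 2.440 + 1.088 + 2.283 + 2.809 + 2.353 = 10.973
total variance = 10.973 + 2 × 7.390 = 25.753
α (item deleted) = (5/4)·(1 − 10.973/25.753) = 0.717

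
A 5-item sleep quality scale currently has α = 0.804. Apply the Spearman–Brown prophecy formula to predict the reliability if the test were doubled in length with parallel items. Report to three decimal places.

predicted reliability = 0.891

Length factor m = 2
α' = m·α / (1 + (m−1)·α)
   = 2 × 0.804 / (1 + (2 − 1) × 0.804)
   = 1.6080 / 1.8040 = 0.891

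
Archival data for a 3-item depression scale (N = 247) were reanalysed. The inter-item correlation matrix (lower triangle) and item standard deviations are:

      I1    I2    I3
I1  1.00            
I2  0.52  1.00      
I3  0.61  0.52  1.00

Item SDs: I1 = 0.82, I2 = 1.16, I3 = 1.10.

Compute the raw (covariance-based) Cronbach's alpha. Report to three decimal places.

Cronbach's alpha = 0.771

Σσ²ᵢ = 0.82² + 1.16² + 1.10² = 3.2280
Covariances σ_ij = r_ij · s_i · s_j:
  σ(I1,I2) = 0.52 × 0.82 × 1.16 = 0.4946
  σ(I1,I3) = 0.61 × 0.82 × 1.10 = 0.5502
  σ(I2,I3) = 0.52 × 1.16 × 1.10 = 0.6635
σ²_T = Σσ²ᵢ + 2·Σσ_ij = 3.2280 + 2 × 1.7083 = 6.6446
α = (3/2)·(1 − 3.2280/6.6446) = 0.771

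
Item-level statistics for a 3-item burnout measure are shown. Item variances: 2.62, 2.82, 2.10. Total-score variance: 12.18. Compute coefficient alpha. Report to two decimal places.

Σσ²ᵢ = 2.62 + 2.82 + 2.10 = 7.54
α = (k/(k−1))·(1 − Σσ²ᵢ/total variance) = (3/2)·(1 − 7.54/12.18) = 0.57

α = 0.57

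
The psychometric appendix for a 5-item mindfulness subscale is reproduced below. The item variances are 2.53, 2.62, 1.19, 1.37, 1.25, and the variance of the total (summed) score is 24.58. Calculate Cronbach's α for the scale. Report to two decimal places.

α = 0.79

sum of item variances = 2.53 + 2.62 + 1.19 + 1.37 + 1.25 = 8.96
α = (k/(k−1))·(1 − sum of item variances/σ²_T) = (5/4)·(1 − 8.96/24.58) = 0.79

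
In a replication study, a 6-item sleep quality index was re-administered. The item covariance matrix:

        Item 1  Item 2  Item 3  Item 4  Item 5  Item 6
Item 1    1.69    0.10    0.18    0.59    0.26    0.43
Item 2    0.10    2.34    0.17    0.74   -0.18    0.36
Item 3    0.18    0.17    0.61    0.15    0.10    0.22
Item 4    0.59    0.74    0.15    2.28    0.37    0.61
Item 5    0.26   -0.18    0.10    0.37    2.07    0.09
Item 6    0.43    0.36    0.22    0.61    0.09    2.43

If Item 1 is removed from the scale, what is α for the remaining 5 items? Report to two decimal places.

α = 0.44

Remaining items: Item 2, Item 3, Item 4, Item 5, Item 6 (k = 5).
sum of item variances = 2.34 + 0.61 + 2.28 + 2.07 + 2.43 = 9.73
σ²_T = 9.73 + 2 × 2.63 = 14.99
α (item deleted) = (5/4)·(1 − 9.73/14.99) = 0.44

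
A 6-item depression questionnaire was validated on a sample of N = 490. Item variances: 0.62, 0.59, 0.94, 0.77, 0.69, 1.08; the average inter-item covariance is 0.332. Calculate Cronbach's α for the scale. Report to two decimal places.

Σσᵢ² = 0.62 + 0.59 + 0.94 + 0.77 + 0.69 + 1.08 = 4.69
Sum of the 15 distinct covariances = 15 × 0.332 = 4.980
Var(T) = Σσᵢ² + 2·Σcov = 4.69 + 2 × 4.980 = 14.650
α = (6/5)·(1 − 4.69/14.650) = 0.82

Cronbach's α = 0.82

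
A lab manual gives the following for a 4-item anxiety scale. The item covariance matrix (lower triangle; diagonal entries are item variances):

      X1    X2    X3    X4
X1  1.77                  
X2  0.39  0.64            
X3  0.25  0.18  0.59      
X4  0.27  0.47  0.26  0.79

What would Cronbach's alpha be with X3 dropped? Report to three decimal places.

Remaining items: X1, X2, X4 (k = 3).
sum of item variances = 1.77 + 0.64 + 0.79 = 3.20
σ²_T = 3.20 + 2 × 1.13 = 5.46
α (item deleted) = (3/2)·(1 − 3.20/5.46) = 0.621

Cronbach's alpha = 0.621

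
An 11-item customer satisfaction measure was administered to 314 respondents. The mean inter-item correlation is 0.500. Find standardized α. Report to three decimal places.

Standardized α = k·r̄ / (1 + (k−1)·r̄) = 11 × 0.500 / (1 + 10 × 0.500)
  = 5.5000 / 6.0000 = 0.917

standardized α = 0.917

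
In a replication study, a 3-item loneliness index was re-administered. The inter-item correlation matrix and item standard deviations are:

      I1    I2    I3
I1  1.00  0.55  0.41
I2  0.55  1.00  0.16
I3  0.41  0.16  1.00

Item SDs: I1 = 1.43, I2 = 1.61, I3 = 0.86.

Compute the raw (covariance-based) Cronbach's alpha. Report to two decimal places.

α = 0.64

Σσ²ᵢ = 1.43² + 1.61² + 0.86² = 5.3766
Covariances σ_ij = r_ij · s_i · s_j:
  σ(I1,I2) = 0.55 × 1.43 × 1.61 = 1.2663
  σ(I1,I3) = 0.41 × 1.43 × 0.86 = 0.5042
  σ(I2,I3) = 0.16 × 1.61 × 0.86 = 0.2215
σ²_T = Σσ²ᵢ + 2·Σσ_ij = 5.3766 + 2 × 1.9920 = 9.3606
α = (3/2)·(1 − 5.3766/9.3606) = 0.64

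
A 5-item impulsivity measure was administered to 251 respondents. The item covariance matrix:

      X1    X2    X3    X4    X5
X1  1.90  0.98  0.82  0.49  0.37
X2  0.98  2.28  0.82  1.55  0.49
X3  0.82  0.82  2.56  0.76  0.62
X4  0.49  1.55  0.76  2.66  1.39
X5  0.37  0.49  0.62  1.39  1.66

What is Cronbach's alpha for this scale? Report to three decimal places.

Cronbach's alpha = 0.750

Σσ²ᵢ = 1.90 + 2.28 + 2.56 + 2.66 + 1.66 = 11.06
Σ_{i<j} σ_ij = 8.29
σ²_T = 11.06 + 2 × 8.29 = 27.64
α = (k/(k−1))·(1 − Σσ²ᵢ/σ²_T) = (5/4)·(1 − 11.06/27.64) = 0.750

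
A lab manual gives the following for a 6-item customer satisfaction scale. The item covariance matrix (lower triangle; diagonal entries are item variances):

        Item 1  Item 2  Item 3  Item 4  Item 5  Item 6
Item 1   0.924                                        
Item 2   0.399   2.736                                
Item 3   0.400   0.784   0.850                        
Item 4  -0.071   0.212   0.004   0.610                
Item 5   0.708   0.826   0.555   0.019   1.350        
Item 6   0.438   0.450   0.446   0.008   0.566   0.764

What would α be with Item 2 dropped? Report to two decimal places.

Remaining items: Item 1, Item 3, Item 4, Item 5, Item 6 (k = 5).
ΣVar(i) = 0.924 + 0.850 + 0.610 + 1.350 + 0.764 = 4.498
σ²_total = 4.498 + 2 × 3.073 = 10.644
α (item deleted) = (5/4)·(1 − 4.498/10.644) = 0.72

α = 0.72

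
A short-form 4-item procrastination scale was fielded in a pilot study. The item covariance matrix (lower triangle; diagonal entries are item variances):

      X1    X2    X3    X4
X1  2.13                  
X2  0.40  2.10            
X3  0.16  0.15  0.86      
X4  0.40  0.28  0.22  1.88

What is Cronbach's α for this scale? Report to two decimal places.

ΣVar(i) = 2.13 + 2.10 + 0.86 + 1.88 = 6.97
Σ_{i<j} σ_ij = 1.61
total variance = 6.97 + 2 × 1.61 = 10.19
α = (k/(k−1))·(1 − ΣVar(i)/total variance) = (4/3)·(1 − 6.97/10.19) = 0.42

Cronbach's α = 0.42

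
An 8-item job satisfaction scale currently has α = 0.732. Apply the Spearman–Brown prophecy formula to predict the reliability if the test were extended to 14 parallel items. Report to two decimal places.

predicted reliability = 0.83

Length factor m = 14/8 = 1.7500
α' = m·α / (1 + (m−1)·α)
   = 14/8 × 0.732 / (1 + (14/8 − 1) × 0.732)
   = 1.2810 / 1.5490 = 0.83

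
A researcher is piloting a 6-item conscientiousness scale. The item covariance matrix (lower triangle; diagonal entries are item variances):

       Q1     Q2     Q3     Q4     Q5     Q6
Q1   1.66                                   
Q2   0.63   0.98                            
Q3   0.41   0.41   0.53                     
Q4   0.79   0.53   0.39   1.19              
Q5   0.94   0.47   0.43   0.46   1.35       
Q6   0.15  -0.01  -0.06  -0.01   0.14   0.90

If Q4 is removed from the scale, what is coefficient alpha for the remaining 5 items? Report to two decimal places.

Remaining items: Q1, Q2, Q3, Q5, Q6 (k = 5).
ΣVar(i) = 1.66 + 0.98 + 0.53 + 1.35 + 0.90 = 5.42
Var(T) = 5.42 + 2 × 3.51 = 12.44
α (item deleted) = (5/4)·(1 − 5.42/12.44) = 0.71

coefficient alpha = 0.71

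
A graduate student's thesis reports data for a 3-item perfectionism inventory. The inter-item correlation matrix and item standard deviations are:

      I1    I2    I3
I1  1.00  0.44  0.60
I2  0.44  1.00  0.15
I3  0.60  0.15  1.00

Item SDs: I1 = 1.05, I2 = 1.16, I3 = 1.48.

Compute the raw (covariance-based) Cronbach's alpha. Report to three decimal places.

Σσ²ᵢ = 1.05² + 1.16² + 1.48² = 4.6385
Covariances σ_ij = r_ij · s_i · s_j:
  σ(I1,I2) = 0.44 × 1.05 × 1.16 = 0.5359
  σ(I1,I3) = 0.60 × 1.05 × 1.48 = 0.9324
  σ(I2,I3) = 0.15 × 1.16 × 1.48 = 0.2575
σ²_T = Σσ²ᵢ + 2·Σσ_ij = 4.6385 + 2 × 1.7258 = 8.0901
α = (3/2)·(1 − 4.6385/8.0901) = 0.640

α = 0.640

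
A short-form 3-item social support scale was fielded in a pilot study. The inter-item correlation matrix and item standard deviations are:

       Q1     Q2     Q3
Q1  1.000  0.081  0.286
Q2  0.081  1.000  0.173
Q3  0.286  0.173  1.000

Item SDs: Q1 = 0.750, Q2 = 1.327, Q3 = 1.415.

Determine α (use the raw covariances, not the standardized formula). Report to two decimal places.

α = 0.37

Σσ²ᵢ = 0.750² + 1.327² + 1.415² = 4.3257
Covariances σ_ij = r_ij · s_i · s_j:
  σ(Q1,Q2) = 0.081 × 0.750 × 1.327 = 0.0806
  σ(Q1,Q3) = 0.286 × 0.750 × 1.415 = 0.3035
  σ(Q2,Q3) = 0.173 × 1.327 × 1.415 = 0.3248
σ²_T = Σσ²ᵢ + 2·Σσ_ij = 4.3257 + 2 × 0.7089 = 5.7435
α = (3/2)·(1 − 4.3257/5.7435) = 0.37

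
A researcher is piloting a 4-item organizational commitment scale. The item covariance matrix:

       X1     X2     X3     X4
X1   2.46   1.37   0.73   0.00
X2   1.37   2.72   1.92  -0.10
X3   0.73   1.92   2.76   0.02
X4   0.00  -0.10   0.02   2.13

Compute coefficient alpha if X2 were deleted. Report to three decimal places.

Remaining items: X1, X3, X4 (k = 3).
ΣVar(i) = 2.46 + 2.76 + 2.13 = 7.35
Var(T) = 7.35 + 2 × 0.75 = 8.85
α (item deleted) = (3/2)·(1 − 7.35/8.85) = 0.254

α = 0.254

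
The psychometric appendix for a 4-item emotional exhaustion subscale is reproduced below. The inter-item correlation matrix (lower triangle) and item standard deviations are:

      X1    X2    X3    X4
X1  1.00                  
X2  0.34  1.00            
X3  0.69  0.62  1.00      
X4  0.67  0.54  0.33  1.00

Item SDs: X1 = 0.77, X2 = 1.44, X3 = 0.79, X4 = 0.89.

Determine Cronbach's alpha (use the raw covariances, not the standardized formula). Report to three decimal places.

Cronbach's alpha = 0.781

Σσ²ᵢ = 0.77² + 1.44² + 0.79² + 0.89² = 4.0827
Covariances σ_ij = r_ij · s_i · s_j:
  σ(X1,X2) = 0.34 × 0.77 × 1.44 = 0.3770
  σ(X1,X3) = 0.69 × 0.77 × 0.79 = 0.4197
  σ(X1,X4) = 0.67 × 0.77 × 0.89 = 0.4592
  σ(X2,X3) = 0.62 × 1.44 × 0.79 = 0.7053
  σ(X2,X4) = 0.54 × 1.44 × 0.89 = 0.6921
  σ(X3,X4) = 0.33 × 0.79 × 0.89 = 0.2320
σ²_T = Σσ²ᵢ + 2·Σσ_ij = 4.0827 + 2 × 2.8853 = 9.8533
α = (4/3)·(1 − 4.0827/9.8533) = 0.781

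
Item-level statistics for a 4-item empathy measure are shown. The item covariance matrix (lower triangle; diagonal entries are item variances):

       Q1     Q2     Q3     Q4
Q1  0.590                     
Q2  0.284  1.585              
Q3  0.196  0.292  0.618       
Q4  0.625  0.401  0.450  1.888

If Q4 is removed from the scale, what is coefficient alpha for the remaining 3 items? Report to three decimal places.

Remaining items: Q1, Q2, Q3 (k = 3).
sum of item variances = 0.590 + 1.585 + 0.618 = 2.793
total variance = 2.793 + 2 × 0.772 = 4.337
α (item deleted) = (3/2)·(1 − 2.793/4.337) = 0.534

coefficient alpha = 0.534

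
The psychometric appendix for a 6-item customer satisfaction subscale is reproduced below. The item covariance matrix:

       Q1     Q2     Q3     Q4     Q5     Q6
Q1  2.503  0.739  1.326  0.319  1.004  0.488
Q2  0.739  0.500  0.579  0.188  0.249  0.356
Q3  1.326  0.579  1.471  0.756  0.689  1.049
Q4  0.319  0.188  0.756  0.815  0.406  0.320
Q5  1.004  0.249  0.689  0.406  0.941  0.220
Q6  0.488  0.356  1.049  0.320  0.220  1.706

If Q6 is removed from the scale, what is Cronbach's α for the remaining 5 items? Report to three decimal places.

α = 0.834

Remaining items: Q1, Q2, Q3, Q4, Q5 (k = 5).
ΣVar(i) = 2.503 + 0.500 + 1.471 + 0.815 + 0.941 = 6.230
Var(T) = 6.230 + 2 × 6.255 = 18.740
α (item deleted) = (5/4)·(1 − 6.230/18.740) = 0.834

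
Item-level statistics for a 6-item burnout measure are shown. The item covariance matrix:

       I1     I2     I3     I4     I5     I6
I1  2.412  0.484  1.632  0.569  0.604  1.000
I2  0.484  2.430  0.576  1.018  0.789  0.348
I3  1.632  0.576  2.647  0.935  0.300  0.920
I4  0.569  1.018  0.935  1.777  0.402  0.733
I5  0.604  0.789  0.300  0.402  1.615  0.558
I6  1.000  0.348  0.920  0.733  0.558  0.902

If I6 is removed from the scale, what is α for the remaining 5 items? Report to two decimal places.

Remaining items: I1, I2, I3, I4, I5 (k = 5).
Σσ²ᵢ = 2.412 + 2.430 + 2.647 + 1.777 + 1.615 = 10.881
σ²_T = 10.881 + 2 × 7.309 = 25.499
α (item deleted) = (5/4)·(1 − 10.881/25.499) = 0.72

α = 0.72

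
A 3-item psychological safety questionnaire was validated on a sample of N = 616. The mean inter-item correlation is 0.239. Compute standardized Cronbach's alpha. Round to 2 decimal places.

Standardized α = k·r̄ / (1 + (k−1)·r̄) = 3 × 0.239 / (1 + 2 × 0.239)
  = 0.7170 / 1.4780 = 0.49

standardized Cronbach's alpha = 0.49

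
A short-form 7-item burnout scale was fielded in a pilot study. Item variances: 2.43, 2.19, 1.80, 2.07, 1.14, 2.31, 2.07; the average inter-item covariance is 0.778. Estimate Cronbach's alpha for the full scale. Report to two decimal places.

Cronbach's alpha = 0.82

ΣVar(i) = 2.43 + 2.19 + 1.80 + 2.07 + 1.14 + 2.31 + 2.07 = 14.01
Sum of the 21 distinct covariances = 21 × 0.778 = 16.338
total variance = ΣVar(i) + 2·Σcov = 14.01 + 2 × 16.338 = 46.686
α = (7/6)·(1 − 14.01/46.686) = 0.82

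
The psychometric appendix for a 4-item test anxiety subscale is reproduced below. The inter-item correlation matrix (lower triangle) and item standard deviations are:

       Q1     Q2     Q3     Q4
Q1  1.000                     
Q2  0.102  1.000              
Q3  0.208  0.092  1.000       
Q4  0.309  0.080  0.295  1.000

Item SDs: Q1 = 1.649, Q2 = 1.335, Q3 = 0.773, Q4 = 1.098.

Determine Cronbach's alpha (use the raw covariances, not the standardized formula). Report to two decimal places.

Cronbach's alpha = 0.43

Σσ²ᵢ = 1.649² + 1.335² + 0.773² + 1.098² = 6.3046
Covariances σ_ij = r_ij · s_i · s_j:
  σ(Q1,Q2) = 0.102 × 1.649 × 1.335 = 0.2245
  σ(Q1,Q3) = 0.208 × 1.649 × 0.773 = 0.2651
  σ(Q1,Q4) = 0.309 × 1.649 × 1.098 = 0.5595
  σ(Q2,Q3) = 0.092 × 1.335 × 0.773 = 0.0949
  σ(Q2,Q4) = 0.080 × 1.335 × 1.098 = 0.1173
  σ(Q3,Q4) = 0.295 × 0.773 × 1.098 = 0.2504
σ²_T = Σσ²ᵢ + 2·Σσ_ij = 6.3046 + 2 × 1.5117 = 9.3280
α = (4/3)·(1 − 6.3046/9.3280) = 0.43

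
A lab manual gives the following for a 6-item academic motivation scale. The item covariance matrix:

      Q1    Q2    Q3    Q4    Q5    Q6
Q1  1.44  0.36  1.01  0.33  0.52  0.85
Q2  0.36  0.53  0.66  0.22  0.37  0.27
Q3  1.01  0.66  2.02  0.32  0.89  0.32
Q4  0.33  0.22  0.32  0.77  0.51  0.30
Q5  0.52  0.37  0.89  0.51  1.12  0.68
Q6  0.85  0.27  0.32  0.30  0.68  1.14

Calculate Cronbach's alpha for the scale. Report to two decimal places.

α = 0.82

ΣVar(i) = 1.44 + 0.53 + 2.02 + 0.77 + 1.12 + 1.14 = 7.02
Sum of off-diagonal covariances = 7.61
σ²_T = 7.02 + 2 × 7.61 = 22.24
α = (k/(k−1))·(1 − ΣVar(i)/σ²_T) = (6/5)·(1 − 7.02/22.24) = 0.82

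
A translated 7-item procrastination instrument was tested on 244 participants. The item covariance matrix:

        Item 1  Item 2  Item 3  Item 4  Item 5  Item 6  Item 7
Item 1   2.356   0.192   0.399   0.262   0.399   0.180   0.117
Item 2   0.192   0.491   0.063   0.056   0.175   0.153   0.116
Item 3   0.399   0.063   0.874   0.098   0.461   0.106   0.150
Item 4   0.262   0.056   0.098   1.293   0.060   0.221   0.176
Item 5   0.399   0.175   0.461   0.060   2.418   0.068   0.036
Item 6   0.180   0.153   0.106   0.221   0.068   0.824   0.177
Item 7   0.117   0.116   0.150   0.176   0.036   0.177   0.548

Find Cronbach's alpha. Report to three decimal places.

Σσ²ᵢ = 2.356 + 0.491 + 0.874 + 1.293 + 2.418 + 0.824 + 0.548 = 8.804
Σ_{i<j} σ_ij = 3.665
σ²_T = 8.804 + 2 × 3.665 = 16.134
α = (k/(k−1))·(1 − Σσ²ᵢ/σ²_T) = (7/6)·(1 − 8.804/16.134) = 0.530

α = 0.530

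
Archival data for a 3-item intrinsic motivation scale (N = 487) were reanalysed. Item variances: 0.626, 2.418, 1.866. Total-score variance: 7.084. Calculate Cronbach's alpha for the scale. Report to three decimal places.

ΣVar(i) = 0.626 + 2.418 + 1.866 = 4.910
α = (k/(k−1))·(1 − ΣVar(i)/total variance) = (3/2)·(1 − 4.910/7.084) = 0.460

Cronbach's alpha = 0.460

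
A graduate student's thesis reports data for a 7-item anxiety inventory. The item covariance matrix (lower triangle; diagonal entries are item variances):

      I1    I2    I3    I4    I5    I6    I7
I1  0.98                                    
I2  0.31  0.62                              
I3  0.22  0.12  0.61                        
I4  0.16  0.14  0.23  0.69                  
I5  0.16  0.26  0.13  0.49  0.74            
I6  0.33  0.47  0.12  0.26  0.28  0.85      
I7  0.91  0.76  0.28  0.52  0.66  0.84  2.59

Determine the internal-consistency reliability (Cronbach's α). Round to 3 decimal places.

sum of item variances = 0.98 + 0.62 + 0.61 + 0.69 + 0.74 + 0.85 + 2.59 = 7.08
Σ_{i<j} σ_ij = 7.65
total variance = 7.08 + 2 × 7.65 = 22.38
α = (k/(k−1))·(1 − sum of item variances/total variance) = (7/6)·(1 − 7.08/22.38) = 0.798

Cronbach's α = 0.798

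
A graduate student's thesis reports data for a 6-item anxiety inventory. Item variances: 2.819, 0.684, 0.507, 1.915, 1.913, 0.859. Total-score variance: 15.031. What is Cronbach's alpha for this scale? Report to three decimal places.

Cronbach's alpha = 0.506

sum of item variances = 2.819 + 0.684 + 0.507 + 1.915 + 1.913 + 0.859 = 8.697
α = (k/(k−1))·(1 − sum of item variances/σ²_total) = (6/5)·(1 − 8.697/15.031) = 0.506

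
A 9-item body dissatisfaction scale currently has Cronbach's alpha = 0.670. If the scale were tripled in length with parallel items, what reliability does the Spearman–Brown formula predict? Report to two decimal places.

predicted reliability = 0.86

Length factor m = 3
α' = m·α / (1 + (m−1)·α)
   = 3 × 0.670 / (1 + (3 − 1) × 0.670)
   = 2.0100 / 2.3400 = 0.86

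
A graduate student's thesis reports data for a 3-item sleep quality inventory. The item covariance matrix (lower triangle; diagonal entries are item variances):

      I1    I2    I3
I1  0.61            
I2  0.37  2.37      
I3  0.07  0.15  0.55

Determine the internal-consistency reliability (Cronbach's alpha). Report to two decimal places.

α = 0.38

sum of item variances = 0.61 + 2.37 + 0.55 = 3.53
Σ_{i<j} σ_ij = 0.59
Var(T) = 3.53 + 2 × 0.59 = 4.71
α = (k/(k−1))·(1 − sum of item variances/Var(T)) = (3/2)·(1 − 3.53/4.71) = 0.38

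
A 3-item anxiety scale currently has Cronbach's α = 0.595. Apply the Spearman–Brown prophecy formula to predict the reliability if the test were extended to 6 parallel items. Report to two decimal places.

predicted reliability = 0.75

Length factor m = 6/3 = 2.0000
α' = m·α / (1 + (m−1)·α)
   = 6/3 × 0.595 / (1 + (6/3 − 1) × 0.595)
   = 1.1900 / 1.5950 = 0.75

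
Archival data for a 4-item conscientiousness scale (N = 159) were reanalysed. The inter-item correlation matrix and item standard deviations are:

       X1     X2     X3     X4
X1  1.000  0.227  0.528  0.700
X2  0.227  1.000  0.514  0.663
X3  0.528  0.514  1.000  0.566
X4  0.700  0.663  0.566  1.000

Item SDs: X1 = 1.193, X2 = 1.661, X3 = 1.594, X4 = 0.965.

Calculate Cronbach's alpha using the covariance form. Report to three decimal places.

α = 0.789

Σσ²ᵢ = 1.193² + 1.661² + 1.594² + 0.965² = 7.6542
Covariances σ_ij = r_ij · s_i · s_j:
  σ(X1,X2) = 0.227 × 1.193 × 1.661 = 0.4498
  σ(X1,X3) = 0.528 × 1.193 × 1.594 = 1.0041
  σ(X1,X4) = 0.700 × 1.193 × 0.965 = 0.8059
  σ(X2,X3) = 0.514 × 1.661 × 1.594 = 1.3609
  σ(X2,X4) = 0.663 × 1.661 × 0.965 = 1.0627
  σ(X3,X4) = 0.566 × 1.594 × 0.965 = 0.8706
σ²_T = Σσ²ᵢ + 2·Σσ_ij = 7.6542 + 2 × 5.5540 = 18.7622
α = (4/3)·(1 − 7.6542/18.7622) = 0.789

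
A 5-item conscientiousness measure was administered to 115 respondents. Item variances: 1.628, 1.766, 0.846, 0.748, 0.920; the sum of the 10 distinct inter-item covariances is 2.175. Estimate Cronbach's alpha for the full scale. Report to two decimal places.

α = 0.53

ΣVar(i) = 1.628 + 1.766 + 0.846 + 0.748 + 0.920 = 5.908
Sum of distinct covariances = 2.175
σ²_total = ΣVar(i) + 2·Σcov = 5.908 + 2 × 2.175 = 10.258
α = (5/4)·(1 − 5.908/10.258) = 0.53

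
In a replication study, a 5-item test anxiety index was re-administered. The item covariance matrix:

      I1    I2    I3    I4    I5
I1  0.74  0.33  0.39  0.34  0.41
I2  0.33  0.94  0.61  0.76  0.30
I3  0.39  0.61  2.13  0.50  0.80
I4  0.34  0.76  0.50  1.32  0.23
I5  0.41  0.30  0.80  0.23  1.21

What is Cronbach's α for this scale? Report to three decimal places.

Σσᵢ² = 0.74 + 0.94 + 2.13 + 1.32 + 1.21 = 6.34
Sum of the distinct covariances = 4.67
Var(T) = 6.34 + 2 × 4.67 = 15.68
α = (k/(k−1))·(1 − Σσᵢ²/Var(T)) = (5/4)·(1 − 6.34/15.68) = 0.745

Cronbach's α = 0.745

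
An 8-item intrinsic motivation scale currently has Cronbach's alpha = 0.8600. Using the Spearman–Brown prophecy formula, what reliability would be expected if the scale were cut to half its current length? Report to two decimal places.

Length factor m = 1/2
α' = m·α / (1 − (1−m)·α)
   = 1/2 × 0.8600 / (1 − (1 − 1/2) × 0.8600)
   = 0.4300 / 0.5700 = 0.75

predicted reliability = 0.75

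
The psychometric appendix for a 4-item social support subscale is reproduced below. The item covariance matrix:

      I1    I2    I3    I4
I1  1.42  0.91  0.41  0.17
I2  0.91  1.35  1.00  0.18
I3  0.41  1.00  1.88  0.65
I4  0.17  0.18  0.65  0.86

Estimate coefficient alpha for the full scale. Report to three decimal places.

coefficient alpha = 0.729

Σσ²ᵢ = 1.42 + 1.35 + 1.88 + 0.86 = 5.51
Sum of off-diagonal covariances = 3.32
σ²_total = 5.51 + 2 × 3.32 = 12.15
α = (k/(k−1))·(1 − Σσ²ᵢ/σ²_total) = (4/3)·(1 − 5.51/12.15) = 0.729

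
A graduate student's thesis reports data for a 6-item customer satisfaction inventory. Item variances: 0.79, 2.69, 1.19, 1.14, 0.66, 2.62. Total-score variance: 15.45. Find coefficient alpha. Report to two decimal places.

coefficient alpha = 0.49

ΣVar(i) = 0.79 + 2.69 + 1.19 + 1.14 + 0.66 + 2.62 = 9.09
α = (k/(k−1))·(1 − ΣVar(i)/Var(T)) = (6/5)·(1 − 9.09/15.45) = 0.49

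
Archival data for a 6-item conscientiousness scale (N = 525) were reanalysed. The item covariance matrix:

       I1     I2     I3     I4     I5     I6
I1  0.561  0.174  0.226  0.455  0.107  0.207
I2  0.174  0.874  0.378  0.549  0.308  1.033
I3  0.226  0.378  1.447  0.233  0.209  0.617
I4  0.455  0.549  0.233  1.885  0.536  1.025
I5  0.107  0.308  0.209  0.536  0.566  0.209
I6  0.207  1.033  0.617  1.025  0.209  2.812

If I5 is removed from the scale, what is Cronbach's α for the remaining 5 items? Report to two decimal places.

α = 0.70

Remaining items: I1, I2, I3, I4, I6 (k = 5).
Σσᵢ² = 0.561 + 0.874 + 1.447 + 1.885 + 2.812 = 7.579
σ²_T = 7.579 + 2 × 4.897 = 17.373
α (item deleted) = (5/4)·(1 − 7.579/17.373) = 0.70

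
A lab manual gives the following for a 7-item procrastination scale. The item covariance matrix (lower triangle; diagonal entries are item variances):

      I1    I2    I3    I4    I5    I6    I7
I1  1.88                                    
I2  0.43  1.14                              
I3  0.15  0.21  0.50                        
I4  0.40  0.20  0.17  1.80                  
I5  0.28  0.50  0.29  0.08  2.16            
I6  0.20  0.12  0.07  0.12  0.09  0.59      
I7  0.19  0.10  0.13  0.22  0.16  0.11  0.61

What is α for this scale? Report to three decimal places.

α = 0.575

sum of item variances = 1.88 + 1.14 + 0.50 + 1.80 + 2.16 + 0.59 + 0.61 = 8.68
Sum of off-diagonal covariances = 4.22
Var(T) = 8.68 + 2 × 4.22 = 17.12
α = (k/(k−1))·(1 − sum of item variances/Var(T)) = (7/6)·(1 − 8.68/17.12) = 0.575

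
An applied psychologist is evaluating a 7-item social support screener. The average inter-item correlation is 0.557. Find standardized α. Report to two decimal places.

Standardized α = k·r̄ / (1 + (k−1)·r̄) = 7 × 0.557 / (1 + 6 × 0.557)
  = 3.8990 / 4.3420 = 0.90

α = 0.90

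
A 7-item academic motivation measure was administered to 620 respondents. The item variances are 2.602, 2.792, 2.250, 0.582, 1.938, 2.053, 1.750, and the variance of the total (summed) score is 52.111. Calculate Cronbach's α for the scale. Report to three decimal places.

ΣVar(i) = 2.602 + 2.792 + 2.250 + 0.582 + 1.938 + 2.053 + 1.750 = 13.967
α = (k/(k−1))·(1 − ΣVar(i)/Var(T)) = (7/6)·(1 − 13.967/52.111) = 0.854

α = 0.854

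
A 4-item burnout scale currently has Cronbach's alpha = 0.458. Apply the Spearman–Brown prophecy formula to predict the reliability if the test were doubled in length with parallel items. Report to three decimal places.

predicted reliability = 0.628

Length factor m = 2
α' = m·α / (1 + (m−1)·α)
   = 2 × 0.458 / (1 + (2 − 1) × 0.458)
   = 0.9160 / 1.4580 = 0.628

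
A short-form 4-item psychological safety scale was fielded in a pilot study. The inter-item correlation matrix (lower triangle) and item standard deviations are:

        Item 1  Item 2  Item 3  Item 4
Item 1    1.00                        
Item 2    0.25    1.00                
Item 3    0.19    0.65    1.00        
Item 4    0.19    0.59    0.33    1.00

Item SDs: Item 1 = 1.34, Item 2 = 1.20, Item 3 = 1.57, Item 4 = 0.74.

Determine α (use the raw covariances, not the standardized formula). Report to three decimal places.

α = 0.666

Σσ²ᵢ = 1.34² + 1.20² + 1.57² + 0.74² = 6.2481
Covariances σ_ij = r_ij · s_i · s_j:
  σ(Item 1,Item 2) = 0.25 × 1.34 × 1.20 = 0.4020
  σ(Item 1,Item 3) = 0.19 × 1.34 × 1.57 = 0.3997
  σ(Item 1,Item 4) = 0.19 × 1.34 × 0.74 = 0.1884
  σ(Item 2,Item 3) = 0.65 × 1.20 × 1.57 = 1.2246
  σ(Item 2,Item 4) = 0.59 × 1.20 × 0.74 = 0.5239
  σ(Item 3,Item 4) = 0.33 × 1.57 × 0.74 = 0.3834
σ²_T = Σσ²ᵢ + 2·Σσ_ij = 6.2481 + 2 × 3.1220 = 12.4921
α = (4/3)·(1 − 6.2481/12.4921) = 0.666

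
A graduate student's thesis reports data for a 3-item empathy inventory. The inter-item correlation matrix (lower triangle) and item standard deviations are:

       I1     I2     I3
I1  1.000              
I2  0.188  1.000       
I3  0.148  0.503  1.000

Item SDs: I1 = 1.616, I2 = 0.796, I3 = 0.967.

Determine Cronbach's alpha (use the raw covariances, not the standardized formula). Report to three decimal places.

Σσ²ᵢ = 1.616² + 0.796² + 0.967² = 4.1802
Covariances σ_ij = r_ij · s_i · s_j:
  σ(I1,I2) = 0.188 × 1.616 × 0.796 = 0.2418
  σ(I1,I3) = 0.148 × 1.616 × 0.967 = 0.2313
  σ(I2,I3) = 0.503 × 0.796 × 0.967 = 0.3872
σ²_T = Σσ²ᵢ + 2·Σσ_ij = 4.1802 + 2 × 0.8603 = 5.9008
α = (3/2)·(1 − 4.1802/5.9008) = 0.437

Cronbach's alpha = 0.437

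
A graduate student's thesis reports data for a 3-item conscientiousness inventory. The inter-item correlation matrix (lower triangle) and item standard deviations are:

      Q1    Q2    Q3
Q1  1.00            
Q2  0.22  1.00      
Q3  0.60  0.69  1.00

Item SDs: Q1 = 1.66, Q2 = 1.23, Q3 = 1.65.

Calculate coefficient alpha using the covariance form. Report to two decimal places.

Σσ²ᵢ = 1.66² + 1.23² + 1.65² = 6.9910
Covariances σ_ij = r_ij · s_i · s_j:
  σ(Q1,Q2) = 0.22 × 1.66 × 1.23 = 0.4492
  σ(Q1,Q3) = 0.60 × 1.66 × 1.65 = 1.6434
  σ(Q2,Q3) = 0.69 × 1.23 × 1.65 = 1.4004
σ²_T = Σσ²ᵢ + 2·Σσ_ij = 6.9910 + 2 × 3.4930 = 13.9770
α = (3/2)·(1 − 6.9910/13.9770) = 0.75

α = 0.75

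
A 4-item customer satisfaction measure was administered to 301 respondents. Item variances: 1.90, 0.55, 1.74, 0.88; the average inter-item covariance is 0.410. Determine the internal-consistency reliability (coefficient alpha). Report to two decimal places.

ΣVar(i) = 1.90 + 0.55 + 1.74 + 0.88 = 5.07
Sum of the 6 distinct covariances = 6 × 0.410 = 2.460
σ²_total = ΣVar(i) + 2·Σcov = 5.07 + 2 × 2.460 = 9.990
α = (4/3)·(1 − 5.07/9.990) = 0.66

α = 0.66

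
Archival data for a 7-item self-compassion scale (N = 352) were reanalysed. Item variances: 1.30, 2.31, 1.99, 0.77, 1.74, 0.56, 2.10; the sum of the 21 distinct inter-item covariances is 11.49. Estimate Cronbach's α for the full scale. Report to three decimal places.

sum of item variances = 1.30 + 2.31 + 1.99 + 0.77 + 1.74 + 0.56 + 2.10 = 10.77
Sum of distinct covariances = 11.49
σ²_total = sum of item variances + 2·Σcov = 10.77 + 2 × 11.49 = 33.75
α = (7/6)·(1 − 10.77/33.75) = 0.794

α = 0.794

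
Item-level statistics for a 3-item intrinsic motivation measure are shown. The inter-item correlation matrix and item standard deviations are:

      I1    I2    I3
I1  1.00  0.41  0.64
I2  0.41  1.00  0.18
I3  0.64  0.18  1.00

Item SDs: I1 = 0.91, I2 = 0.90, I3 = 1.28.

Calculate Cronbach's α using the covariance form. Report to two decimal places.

Σσ²ᵢ = 0.91² + 0.90² + 1.28² = 3.2765
Covariances σ_ij = r_ij · s_i · s_j:
  σ(I1,I2) = 0.41 × 0.91 × 0.90 = 0.3358
  σ(I1,I3) = 0.64 × 0.91 × 1.28 = 0.7455
  σ(I2,I3) = 0.18 × 0.90 × 1.28 = 0.2074
σ²_T = Σσ²ᵢ + 2·Σσ_ij = 3.2765 + 2 × 1.2887 = 5.8539
α = (3/2)·(1 − 3.2765/5.8539) = 0.66

α = 0.66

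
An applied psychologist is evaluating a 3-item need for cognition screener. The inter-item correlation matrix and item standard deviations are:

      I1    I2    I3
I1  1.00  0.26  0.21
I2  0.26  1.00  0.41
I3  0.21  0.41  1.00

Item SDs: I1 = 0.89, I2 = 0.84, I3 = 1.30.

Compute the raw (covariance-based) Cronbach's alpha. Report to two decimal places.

Σσ²ᵢ = 0.89² + 0.84² + 1.30² = 3.1877
Covariances σ_ij = r_ij · s_i · s_j:
  σ(I1,I2) = 0.26 × 0.89 × 0.84 = 0.1944
  σ(I1,I3) = 0.21 × 0.89 × 1.30 = 0.2430
  σ(I2,I3) = 0.41 × 0.84 × 1.30 = 0.4477
σ²_T = Σσ²ᵢ + 2·Σσ_ij = 3.1877 + 2 × 0.8851 = 4.9579
α = (3/2)·(1 − 3.1877/4.9579) = 0.54

Cronbach's alpha = 0.54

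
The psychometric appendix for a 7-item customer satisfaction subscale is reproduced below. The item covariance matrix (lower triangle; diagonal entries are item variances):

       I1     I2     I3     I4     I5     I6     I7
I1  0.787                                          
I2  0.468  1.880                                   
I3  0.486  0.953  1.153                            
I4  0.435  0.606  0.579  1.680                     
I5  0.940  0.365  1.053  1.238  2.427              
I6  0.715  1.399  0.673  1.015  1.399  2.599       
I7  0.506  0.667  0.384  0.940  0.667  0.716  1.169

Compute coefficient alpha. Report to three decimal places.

α = 0.857

Σσ²ᵢ = 0.787 + 1.880 + 1.153 + 1.680 + 2.427 + 2.599 + 1.169 = 11.695
Sum of the distinct covariances = 16.204
σ²_total = 11.695 + 2 × 16.204 = 44.103
α = (k/(k−1))·(1 − Σσ²ᵢ/σ²_total) = (7/6)·(1 − 11.695/44.103) = 0.857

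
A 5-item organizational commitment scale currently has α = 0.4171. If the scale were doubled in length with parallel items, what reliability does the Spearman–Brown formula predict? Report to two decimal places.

predicted reliability = 0.59

Length factor m = 2
α' = m·α / (1 + (m−1)·α)
   = 2 × 0.4171 / (1 + (2 − 1) × 0.4171)
   = 0.8342 / 1.4171 = 0.59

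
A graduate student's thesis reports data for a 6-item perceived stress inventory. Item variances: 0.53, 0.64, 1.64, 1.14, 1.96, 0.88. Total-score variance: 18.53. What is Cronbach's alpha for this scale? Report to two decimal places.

Cronbach's alpha = 0.76

Σσ²ᵢ = 0.53 + 0.64 + 1.64 + 1.14 + 1.96 + 0.88 = 6.79
α = (k/(k−1))·(1 − Σσ²ᵢ/σ²_T) = (6/5)·(1 − 6.79/18.53) = 0.76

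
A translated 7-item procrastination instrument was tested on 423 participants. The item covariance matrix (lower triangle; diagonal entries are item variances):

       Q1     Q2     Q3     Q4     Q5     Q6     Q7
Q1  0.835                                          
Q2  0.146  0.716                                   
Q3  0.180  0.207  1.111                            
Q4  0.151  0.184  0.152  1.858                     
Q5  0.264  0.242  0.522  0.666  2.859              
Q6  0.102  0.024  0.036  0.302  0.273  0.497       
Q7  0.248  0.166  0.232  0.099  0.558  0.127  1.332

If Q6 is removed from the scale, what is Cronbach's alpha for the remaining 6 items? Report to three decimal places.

Cronbach's alpha = 0.576

Remaining items: Q1, Q2, Q3, Q4, Q5, Q7 (k = 6).
sum of item variances = 0.835 + 0.716 + 1.111 + 1.858 + 2.859 + 1.332 = 8.711
Var(T) = 8.711 + 2 × 4.017 = 16.745
α (item deleted) = (6/5)·(1 − 8.711/16.745) = 0.576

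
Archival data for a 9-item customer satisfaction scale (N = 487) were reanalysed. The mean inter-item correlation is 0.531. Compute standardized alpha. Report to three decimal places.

Standardized α = k·r̄ / (1 + (k−1)·r̄) = 9 × 0.531 / (1 + 8 × 0.531)
  = 4.7790 / 5.2480 = 0.911

standardized alpha = 0.911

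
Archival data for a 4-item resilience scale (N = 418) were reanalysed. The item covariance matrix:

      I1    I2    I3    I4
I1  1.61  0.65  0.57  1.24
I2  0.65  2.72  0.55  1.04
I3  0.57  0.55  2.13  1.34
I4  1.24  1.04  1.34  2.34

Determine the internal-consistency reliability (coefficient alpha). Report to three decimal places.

α = 0.734

Σσᵢ² = 1.61 + 2.72 + 2.13 + 2.34 = 8.80
Sum of the distinct covariances = 5.39
total variance = 8.80 + 2 × 5.39 = 19.58
α = (k/(k−1))·(1 − Σσᵢ²/total variance) = (4/3)·(1 − 8.80/19.58) = 0.734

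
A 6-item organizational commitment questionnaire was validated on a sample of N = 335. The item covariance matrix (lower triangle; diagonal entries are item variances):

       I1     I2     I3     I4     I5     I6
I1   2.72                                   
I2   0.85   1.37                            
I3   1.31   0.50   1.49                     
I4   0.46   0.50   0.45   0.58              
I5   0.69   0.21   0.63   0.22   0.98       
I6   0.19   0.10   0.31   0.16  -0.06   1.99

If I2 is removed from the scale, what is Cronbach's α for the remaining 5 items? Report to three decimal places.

α = 0.661

Remaining items: I1, I3, I4, I5, I6 (k = 5).
ΣVar(i) = 2.72 + 1.49 + 0.58 + 0.98 + 1.99 = 7.76
σ²_total = 7.76 + 2 × 4.36 = 16.48
α (item deleted) = (5/4)·(1 − 7.76/16.48) = 0.661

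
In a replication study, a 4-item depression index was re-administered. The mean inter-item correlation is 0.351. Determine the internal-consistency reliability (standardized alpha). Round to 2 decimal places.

Standardized α = k·r̄ / (1 + (k−1)·r̄) = 4 × 0.351 / (1 + 3 × 0.351)
  = 1.4040 / 2.0530 = 0.68

α = 0.68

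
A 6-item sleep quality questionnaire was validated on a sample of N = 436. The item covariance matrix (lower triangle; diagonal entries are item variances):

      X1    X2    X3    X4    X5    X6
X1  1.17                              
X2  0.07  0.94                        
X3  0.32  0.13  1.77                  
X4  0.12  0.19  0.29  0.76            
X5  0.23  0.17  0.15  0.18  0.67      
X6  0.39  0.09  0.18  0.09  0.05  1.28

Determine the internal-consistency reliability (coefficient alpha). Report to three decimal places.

sum of item variances = 1.17 + 0.94 + 1.77 + 0.76 + 0.67 + 1.28 = 6.59
Σ_{i<j} σ_ij = 2.65
σ²_total = 6.59 + 2 × 2.65 = 11.89
α = (k/(k−1))·(1 − sum of item variances/σ²_total) = (6/5)·(1 − 6.59/11.89) = 0.535

coefficient alpha = 0.535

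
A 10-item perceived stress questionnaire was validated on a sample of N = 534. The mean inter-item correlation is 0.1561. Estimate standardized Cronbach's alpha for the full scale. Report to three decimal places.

standardized Cronbach's alpha = 0.649

Standardized α = k·r̄ / (1 + (k−1)·r̄) = 10 × 0.1561 / (1 + 9 × 0.1561)
  = 1.5610 / 2.4049 = 0.649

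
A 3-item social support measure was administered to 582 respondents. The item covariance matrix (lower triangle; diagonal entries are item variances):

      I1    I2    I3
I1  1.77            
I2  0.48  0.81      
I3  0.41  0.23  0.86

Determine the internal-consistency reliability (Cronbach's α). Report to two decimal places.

α = 0.59

ΣVar(i) = 1.77 + 0.81 + 0.86 = 3.44
Sum of the distinct covariances = 1.12
σ²_total = 3.44 + 2 × 1.12 = 5.68
α = (k/(k−1))·(1 − ΣVar(i)/σ²_total) = (3/2)·(1 − 3.44/5.68) = 0.59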